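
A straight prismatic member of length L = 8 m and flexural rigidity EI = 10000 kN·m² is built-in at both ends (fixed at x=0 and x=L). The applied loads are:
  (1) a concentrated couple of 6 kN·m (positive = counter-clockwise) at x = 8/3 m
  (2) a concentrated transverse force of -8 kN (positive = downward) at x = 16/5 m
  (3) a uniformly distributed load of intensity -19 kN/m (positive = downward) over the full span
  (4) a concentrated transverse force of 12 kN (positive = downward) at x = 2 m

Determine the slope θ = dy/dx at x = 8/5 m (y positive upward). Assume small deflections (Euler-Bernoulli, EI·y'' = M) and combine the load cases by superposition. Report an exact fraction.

Load 1 — applied couple M₀=6 kN·m at a=8/3 m (b=L-a=16/3):
  θ_1 = (R_Ax²/2 - M_Ax)/EI  [x≤a] with R_A=1, M_A=0 = (1·(8/5)²/2 - 0·(8/5))/10000 = 2/15625 rad
Load 2 — point force P=-8 kN at a=16/5 m (b=L-a=24/5):
  θ_2 = -Pb²x(2aL-(3a+b)x)/(2L³EI)  [x≤a] = -(-8)·(24/5)²·(8/5)·(2·(16/5)·8-(3·(16/5)+(24/5))·(8/5))/(2·8³·10000) = 1584/1953125 rad
Load 3 — uniform load w=-19 kN/m over full span:
  θ_3 = -wx(L-x)(L-2x)/(12EI) = -(-19)·(8/5)·(8-(8/5))·(8-2·(8/5))/(12·10000) = 608/78125 rad
Load 4 — point force P=12 kN at a=2 m (b=L-a=6):
  θ_4 = -Pb²x(2aL-(3a+b)x)/(2L³EI)  [x≤a] = -12·6²·(8/5)·(2·2·8-(3·2+6)·(8/5))/(2·8³·10000) = -27/31250 rad
Superposition: θ = Σ θ_i = 30693/3906250 rad ≈ 0.007857 rad

θ(8/5) = 30693/3906250 rad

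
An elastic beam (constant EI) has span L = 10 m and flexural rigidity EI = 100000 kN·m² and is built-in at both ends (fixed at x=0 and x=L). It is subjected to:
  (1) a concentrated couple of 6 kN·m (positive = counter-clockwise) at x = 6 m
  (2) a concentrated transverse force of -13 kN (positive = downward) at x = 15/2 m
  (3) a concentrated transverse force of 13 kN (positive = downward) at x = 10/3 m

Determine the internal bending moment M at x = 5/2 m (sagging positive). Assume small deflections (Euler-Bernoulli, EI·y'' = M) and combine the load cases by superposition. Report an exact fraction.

M(5/2) = 262243/43200 kN·m

Load 1 — applied couple M₀=6 kN·m at a=6 m (b=L-a=4):
  M_1 = R_Ax - M_A  [x≤a] with R_A=108/125, M_A=48/25 = (108/125)·(5/2) - (48/25) = 6/25 kN·m
Load 2 — point force P=-13 kN at a=15/2 m (b=L-a=5/2):
  M_2 = Pb²(3a+b)x/L³ - Pab²/L²  [x≤a] = (-13)·(5/2)²·(3·(15/2)+(5/2))·(5/2)/10³ - (-13)·(15/2)·(5/2)²/10² = 65/64 kN·m
Load 3 — point force P=13 kN at a=10/3 m (b=L-a=20/3):
  M_3 = Pb²(3a+b)x/L³ - Pab²/L²  [x≤a] = 13·(20/3)²·(3·(10/3)+(20/3))·(5/2)/10³ - 13·(10/3)·(20/3)²/10² = 130/27 kN·m
Superposition: M = Σ M_i = 262243/43200 kN·m ≈ 6.070440 kN·m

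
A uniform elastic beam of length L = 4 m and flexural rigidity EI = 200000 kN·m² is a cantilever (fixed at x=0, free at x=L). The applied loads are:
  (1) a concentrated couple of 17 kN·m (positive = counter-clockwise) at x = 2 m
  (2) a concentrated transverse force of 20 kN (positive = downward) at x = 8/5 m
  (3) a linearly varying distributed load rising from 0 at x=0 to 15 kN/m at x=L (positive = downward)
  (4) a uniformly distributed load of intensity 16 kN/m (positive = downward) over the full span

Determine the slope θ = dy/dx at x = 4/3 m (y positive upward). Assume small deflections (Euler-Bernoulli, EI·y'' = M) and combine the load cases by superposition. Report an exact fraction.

θ(4/3) = -1369/1350000 rad

Load 1 — applied couple M₀=17 kN·m at a=2 m (b=L-a=2):
  θ_1 = M₀x/EI  [x≤a] = 17·(4/3)/200000 = 17/150000 rad
Load 2 — point force P=20 kN at a=8/5 m (b=L-a=12/5):
  θ_2 = -Px(2a-x)/(2EI)  [x≤a] = -20·(4/3)·(2·(8/5)-(4/3))/(2·200000) = -7/56250 rad
Load 3 — triangular load w₀=15 kN/m (0→w₀ over full span):
  θ_3 = (w₀Lx²/4-w₀L²x/3-w₀x⁴/(24L))/EI = (15·4·(4/3)²/4-15·4²·(4/3)/3-15·(4/3)⁴/(24·4))/200000 = -163/405000 rad
Load 4 — uniform load w=16 kN/m over full span:
  θ_4 = -wx(x²-3Lx+3L²)/(6EI) = -16·(4/3)·((4/3)²-3·4·(4/3)+3·4²)/(6·200000) = -152/253125 rad
Superposition: θ = Σ θ_i = -1369/1350000 rad ≈ -0.001014 rad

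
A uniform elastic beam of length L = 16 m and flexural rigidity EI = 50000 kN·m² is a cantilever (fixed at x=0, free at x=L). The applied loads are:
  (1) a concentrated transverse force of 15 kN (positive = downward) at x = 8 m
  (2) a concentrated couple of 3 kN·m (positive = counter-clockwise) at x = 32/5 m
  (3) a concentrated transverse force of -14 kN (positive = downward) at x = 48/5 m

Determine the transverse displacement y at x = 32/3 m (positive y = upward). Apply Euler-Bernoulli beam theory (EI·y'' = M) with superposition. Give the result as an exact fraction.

y(32/3) = 8752/390625 m

Load 1 — point force P=15 kN at a=8 m (b=L-a=8):
  y_1 = -Pa²(3x-a)/(6EI)  [x>a] = -15·8²·(3·(32/3)-8)/(6·50000) = -48/625 m
Load 2 — applied couple M₀=3 kN·m at a=32/5 m (b=L-a=48/5):
  y_2 = M₀a(2x-a)/(2EI)  [x>a] = 3·(32/5)·(2·(32/3)-(32/5))/(2·50000) = 224/78125 m
Load 3 — point force P=-14 kN at a=48/5 m (b=L-a=32/5):
  y_3 = -Pa²(3x-a)/(6EI)  [x>a] = -(-14)·(48/5)²·(3·(32/3)-(48/5))/(6·50000) = 37632/390625 m
Superposition: y = Σ y_i = 8752/390625 m ≈ 0.022405 m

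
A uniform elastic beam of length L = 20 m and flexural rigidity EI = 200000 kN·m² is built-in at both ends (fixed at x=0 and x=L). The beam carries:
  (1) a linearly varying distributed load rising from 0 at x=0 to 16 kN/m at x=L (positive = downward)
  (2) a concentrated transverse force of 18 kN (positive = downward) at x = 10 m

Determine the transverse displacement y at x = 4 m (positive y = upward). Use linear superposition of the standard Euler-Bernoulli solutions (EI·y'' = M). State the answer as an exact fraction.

y(4) = -13739/1875000 m

Load 1 — triangular load w₀=16 kN/m (0→w₀ over full span):
  y_1 = -w₀x²(L-x)²(x+2L)/(120LEI) = -16·4²·(20-4)²·(4+2·20)/(120·20·200000) = -1408/234375 m
Load 2 — point force P=18 kN at a=10 m (b=L-a=10):
  y_2 = -Pb²x²(3aL-(3a+b)x)/(6L³EI)  [x≤a] = -18·10²·4²·(3·10·20-(3·10+10)·4)/(6·20³·200000) = -33/25000 m
Superposition: y = Σ y_i = -13739/1875000 m ≈ -0.007327 m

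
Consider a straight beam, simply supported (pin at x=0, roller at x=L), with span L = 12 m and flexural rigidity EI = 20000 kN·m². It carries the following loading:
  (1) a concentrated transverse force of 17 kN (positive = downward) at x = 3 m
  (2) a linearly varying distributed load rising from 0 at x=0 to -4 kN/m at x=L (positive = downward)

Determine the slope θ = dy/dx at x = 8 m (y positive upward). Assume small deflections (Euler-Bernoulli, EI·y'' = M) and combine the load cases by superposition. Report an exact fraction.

θ(8) = -1111/7200000 rad

Load 1 — point force P=17 kN at a=3 m (b=L-a=9):
  θ_1 = -Pa(2L²-6Lx+3x²+a²)/(6LEI)  [x>a] = -17·3·(2·12²-6·12·8+3·8²+3²)/(6·12·20000) = 493/160000 rad
Load 2 — triangular load w₀=-4 kN/m (0→w₀ over full span):
  θ_2 = -w₀(7L⁴-30L²x²+15x⁴)/(360LEI) = -(-4)·(7·12⁴-30·12²·8²+15·8⁴)/(360·12·20000) = -91/28125 rad
Superposition: θ = Σ θ_i = -1111/7200000 rad ≈ -0.000154 rad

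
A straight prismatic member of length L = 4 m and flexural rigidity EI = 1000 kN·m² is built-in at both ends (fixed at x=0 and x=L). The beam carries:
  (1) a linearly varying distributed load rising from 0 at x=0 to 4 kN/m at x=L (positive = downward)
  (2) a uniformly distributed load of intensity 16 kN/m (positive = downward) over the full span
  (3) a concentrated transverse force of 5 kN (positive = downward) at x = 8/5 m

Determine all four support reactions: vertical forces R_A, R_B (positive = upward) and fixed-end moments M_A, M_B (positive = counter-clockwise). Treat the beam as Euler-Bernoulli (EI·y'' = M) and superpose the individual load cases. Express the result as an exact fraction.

Load 1 — triangular load w₀=4 kN/m (0→w₀ over full span):
  R_A = 3w₀L/20 = 3·4·4/20 = 12/5 kN
  M_A = w₀L²/30 = 4·4²/30 = 32/15 kN·m
  R_B = 7w₀L/20 = 7·4·4/20 = 28/5 kN
  M_B = -w₀L²/20 = -4·4²/20 = -16/5 kN·m
Load 2 — uniform load w=16 kN/m over full span:
  R_A = wL/2 = 16·4/2 = 32 kN
  M_A = wL²/12 = 16·4²/12 = 64/3 kN·m
  R_B = wL/2 = 16·4/2 = 32 kN
  M_B = -wL²/12 = -16·4²/12 = -64/3 kN·m
Load 3 — point force P=5 kN at a=8/5 m (b=L-a=12/5):
  R_A = Pb²(3a+b)/L³ = 5·(12/5)²·(3·(8/5)+(12/5))/4³ = 81/25 kN
  M_A = Pab²/L² = 5·(8/5)·(12/5)²/4² = 72/25 kN·m
  R_B = Pa²(a+3b)/L³ = 5·(8/5)²·((8/5)+3·(12/5))/4³ = 44/25 kN
  M_B = -Pa²b/L² = -5·(8/5)²·(12/5)/4² = -48/25 kN·m
Superposition: R_A = 941/25 kN, M_A = 1976/75 kN·m, R_B = 984/25 kN, M_B = -1984/75 kN·m

R_A = 941/25 kN, M_A = 1976/75 kN·m, R_B = 984/25 kN, M_B = -1984/75 kN·m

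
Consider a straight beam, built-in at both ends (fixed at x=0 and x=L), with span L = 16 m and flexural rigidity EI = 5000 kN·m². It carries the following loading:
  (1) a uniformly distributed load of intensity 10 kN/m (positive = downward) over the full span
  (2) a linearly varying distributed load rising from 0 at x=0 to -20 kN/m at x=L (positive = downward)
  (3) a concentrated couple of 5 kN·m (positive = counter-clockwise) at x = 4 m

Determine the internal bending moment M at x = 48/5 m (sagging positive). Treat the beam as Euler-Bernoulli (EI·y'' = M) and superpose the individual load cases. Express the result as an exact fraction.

M(48/5) = -15161/1200 kN·m

Load 1 — uniform load w=10 kN/m over full span:
  M_1 = wLx/2 - wL²/12 - wx²/2 = 10·16·(48/5)/2 - 10·16²/12 - 10·(48/5)²/2 = 1408/15 kN·m
Load 2 — triangular load w₀=-20 kN/m (0→w₀ over full span):
  M_2 = 3w₀Lx/20 - w₀L²/30 - w₀x³/(6L) = 3·(-20)·16·(48/5)/20 - (-20)·16²/30 - (-20)·(48/5)³/(6·16) = -7936/75 kN·m
Load 3 — applied couple M₀=5 kN·m at a=4 m (b=L-a=12):
  M_3 = R_Ax - M_A - M₀  [x>a] with R_A=45/128, M_A=-15/16 = (45/128)·(48/5) - (-15/16) - 5 = -11/16 kN·m
Superposition: M = Σ M_i = -15161/1200 kN·m ≈ -12.634167 kN·m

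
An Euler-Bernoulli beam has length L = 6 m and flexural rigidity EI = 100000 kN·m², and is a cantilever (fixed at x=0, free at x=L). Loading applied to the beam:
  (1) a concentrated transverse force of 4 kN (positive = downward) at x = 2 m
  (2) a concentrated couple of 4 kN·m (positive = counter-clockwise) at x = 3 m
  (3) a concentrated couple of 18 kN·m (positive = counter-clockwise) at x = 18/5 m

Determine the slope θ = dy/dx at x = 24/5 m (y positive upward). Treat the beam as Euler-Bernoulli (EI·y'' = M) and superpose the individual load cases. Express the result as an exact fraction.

Load 1 — point force P=4 kN at a=2 m (b=L-a=4):
  θ_1 = -Pa²/(2EI)  [x>a] = -4·2²/(2·100000) = -1/12500 rad
Load 2 — applied couple M₀=4 kN·m at a=3 m (b=L-a=3):
  θ_2 = M₀a/EI  [x>a] = 4·3/100000 = 3/25000 rad
Load 3 — applied couple M₀=18 kN·m at a=18/5 m (b=L-a=12/5):
  θ_3 = M₀a/EI  [x>a] = 18·(18/5)/100000 = 81/125000 rad
Superposition: θ = Σ θ_i = 43/62500 rad ≈ 0.000688 rad

θ(24/5) = 43/62500 rad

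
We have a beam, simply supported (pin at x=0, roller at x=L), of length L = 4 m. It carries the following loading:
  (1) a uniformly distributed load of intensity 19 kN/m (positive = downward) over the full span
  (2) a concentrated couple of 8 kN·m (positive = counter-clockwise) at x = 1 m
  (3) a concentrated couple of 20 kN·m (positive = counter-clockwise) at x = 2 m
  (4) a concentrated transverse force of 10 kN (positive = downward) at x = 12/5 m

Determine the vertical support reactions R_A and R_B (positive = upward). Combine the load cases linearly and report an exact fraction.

Load 1 — uniform load w=19 kN/m over full span:
  R_A = wL/2 = 19·4/2 = 38 kN
  R_B = wL/2 = 19·4/2 = 38 kN
Load 2 — applied couple M₀=8 kN·m at a=1 m (b=L-a=3):
  R_A = M₀/L = 8/4 = 2 kN
  R_B = -M₀/L = -8/4 = -2 kN
Load 3 — applied couple M₀=20 kN·m at a=2 m (b=L-a=2):
  R_A = M₀/L = 20/4 = 5 kN
  R_B = -M₀/L = -20/4 = -5 kN
Load 4 — point force P=10 kN at a=12/5 m (b=L-a=8/5):
  R_A = Pb/L = 10·(8/5)/4 = 4 kN
  R_B = Pa/L = 10·(12/5)/4 = 6 kN
Superposition: R_A = 49 kN, R_B = 37 kN

R_A = 49 kN, R_B = 37 kN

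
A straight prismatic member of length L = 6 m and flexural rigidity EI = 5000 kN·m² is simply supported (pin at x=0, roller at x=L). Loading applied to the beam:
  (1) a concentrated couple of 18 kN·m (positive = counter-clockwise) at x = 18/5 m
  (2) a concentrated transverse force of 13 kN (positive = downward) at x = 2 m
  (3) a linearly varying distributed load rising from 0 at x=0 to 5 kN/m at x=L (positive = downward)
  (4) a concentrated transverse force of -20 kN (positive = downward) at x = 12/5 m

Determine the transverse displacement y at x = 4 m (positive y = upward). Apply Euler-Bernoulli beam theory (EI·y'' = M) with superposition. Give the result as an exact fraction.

y(4) = -851/281250 m

Load 1 — applied couple M₀=18 kN·m at a=18/5 m (b=L-a=12/5):
  y_1 = (M₀x³/(6L)-M₀(x-a)²/2+C₁x)/EI  [x>a] with C₁=M₀(3b²-L²)/(6L)=-234/25 = (18·4³/(6·6)-18·(4-(18/5))²/2+(-234/25)·4)/5000 = -43/31250 m
Load 2 — point force P=13 kN at a=2 m (b=L-a=4):
  y_2 = -Pa(L-x)(2Lx-a²-x²)/(6LEI)  [x>a] = -13·2·(6-4)·(2·6·4-2²-4²)/(6·6·5000) = -91/11250 m
Load 3 — triangular load w₀=5 kN/m (0→w₀ over full span):
  y_3 = -w₀x(7L⁴-10L²x²+3x⁴)/(360LEI) = -5·4·(7·6⁴-10·6²·4²+3·4⁴)/(360·6·5000) = -17/2250 m
Load 4 — point force P=-20 kN at a=12/5 m (b=L-a=18/5):
  y_4 = -Pa(L-x)(2Lx-a²-x²)/(6LEI)  [x>a] = -(-20)·(12/5)·(6-4)·(2·6·4-(12/5)²-4²)/(6·6·5000) = 656/46875 m
Superposition: y = Σ y_i = -851/281250 m ≈ -0.003026 m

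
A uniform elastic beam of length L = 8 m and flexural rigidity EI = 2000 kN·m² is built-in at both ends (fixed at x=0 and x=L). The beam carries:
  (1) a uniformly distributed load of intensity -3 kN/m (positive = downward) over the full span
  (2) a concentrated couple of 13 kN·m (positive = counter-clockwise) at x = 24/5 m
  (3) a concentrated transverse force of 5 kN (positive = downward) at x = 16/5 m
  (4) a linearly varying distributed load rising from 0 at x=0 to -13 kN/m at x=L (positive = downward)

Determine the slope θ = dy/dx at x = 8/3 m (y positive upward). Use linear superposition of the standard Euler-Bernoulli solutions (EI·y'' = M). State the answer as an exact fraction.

Load 1 — uniform load w=-3 kN/m over full span:
  θ_1 = -wx(L-x)(L-2x)/(12EI) = -(-3)·(8/3)·(8-(8/3))·(8-2·(8/3))/(12·2000) = 16/3375 rad
Load 2 — applied couple M₀=13 kN·m at a=24/5 m (b=L-a=16/5):
  θ_2 = (R_Ax²/2 - M_Ax)/EI  [x≤a] with R_A=117/50, M_A=104/25 = ((117/50)·(8/3)²/2 - (104/25)·(8/3))/2000 = -13/9375 rad
Load 3 — point force P=5 kN at a=16/5 m (b=L-a=24/5):
  θ_3 = -Pb²x(2aL-(3a+b)x)/(2L³EI)  [x≤a] = -5·(24/5)²·(8/3)·(2·(16/5)·8-(3·(16/5)+(24/5))·(8/3))/(2·8³·2000) = -6/3125 rad
Load 4 — triangular load w₀=-13 kN/m (0→w₀ over full span):
  θ_4 = -w₀(2x(L-x)(L-2x)(x+2L)+x²(L-x)²)/(120LEI) = -(-13)·(2·(8/3)·(8-(8/3))·(8-2·(8/3))·((8/3)+2·8)+(8/3)²·(8-(8/3))²)/(120·8·2000) = 1664/151875 rad
Superposition: θ = Σ θ_i = 9409/759375 rad ≈ 0.012390 rad

θ(8/3) = 9409/759375 rad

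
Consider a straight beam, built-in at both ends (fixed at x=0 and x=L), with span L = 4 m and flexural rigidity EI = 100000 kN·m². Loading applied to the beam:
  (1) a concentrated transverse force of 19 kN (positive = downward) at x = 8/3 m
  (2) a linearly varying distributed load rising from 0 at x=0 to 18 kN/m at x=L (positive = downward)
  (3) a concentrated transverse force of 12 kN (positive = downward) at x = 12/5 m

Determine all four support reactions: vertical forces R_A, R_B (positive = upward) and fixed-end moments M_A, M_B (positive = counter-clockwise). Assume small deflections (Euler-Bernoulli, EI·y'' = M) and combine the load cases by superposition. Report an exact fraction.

R_A = 67331/3375 kN, M_A = 66952/3375 kN·m, R_B = 158794/3375 kN, M_B = -109928/3375 kN·m

Load 1 — point force P=19 kN at a=8/3 m (b=L-a=4/3):
  R_A = Pb²(3a+b)/L³ = 19·(4/3)²·(3·(8/3)+(4/3))/4³ = 133/27 kN
  M_A = Pab²/L² = 19·(8/3)·(4/3)²/4² = 152/27 kN·m
  R_B = Pa²(a+3b)/L³ = 19·(8/3)²·((8/3)+3·(4/3))/4³ = 380/27 kN
  M_B = -Pa²b/L² = -19·(8/3)²·(4/3)/4² = -304/27 kN·m
Load 2 — triangular load w₀=18 kN/m (0→w₀ over full span):
  R_A = 3w₀L/20 = 3·18·4/20 = 54/5 kN
  M_A = w₀L²/30 = 18·4²/30 = 48/5 kN·m
  R_B = 7w₀L/20 = 7·18·4/20 = 126/5 kN
  M_B = -w₀L²/20 = -18·4²/20 = -72/5 kN·m
Load 3 — point force P=12 kN at a=12/5 m (b=L-a=8/5):
  R_A = Pb²(3a+b)/L³ = 12·(8/5)²·(3·(12/5)+(8/5))/4³ = 528/125 kN
  M_A = Pab²/L² = 12·(12/5)·(8/5)²/4² = 576/125 kN·m
  R_B = Pa²(a+3b)/L³ = 12·(12/5)²·((12/5)+3·(8/5))/4³ = 972/125 kN
  M_B = -Pa²b/L² = -12·(12/5)²·(8/5)/4² = -864/125 kN·m
Superposition: R_A = 67331/3375 kN, M_A = 66952/3375 kN·m, R_B = 158794/3375 kN, M_B = -109928/3375 kN·m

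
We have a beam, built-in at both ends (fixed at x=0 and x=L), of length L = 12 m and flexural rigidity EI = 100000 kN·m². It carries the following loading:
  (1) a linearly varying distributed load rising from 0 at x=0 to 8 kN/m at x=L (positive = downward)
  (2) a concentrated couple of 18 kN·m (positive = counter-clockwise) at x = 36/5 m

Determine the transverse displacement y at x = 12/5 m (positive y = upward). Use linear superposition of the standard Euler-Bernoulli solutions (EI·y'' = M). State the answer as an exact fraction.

y(12/5) = -43686/48828125 m

Load 1 — triangular load w₀=8 kN/m (0→w₀ over full span):
  y_1 = -w₀x²(L-x)²(x+2L)/(120LEI) = -8·(12/5)²·(12-(12/5))²·((12/5)+2·12)/(120·12·100000) = -38016/48828125 m
Load 2 — applied couple M₀=18 kN·m at a=36/5 m (b=L-a=24/5):
  y_2 = (R_Ax³/6 - M_Ax²/2)/EI  [x≤a] with R_A=54/25, M_A=144/25 = ((54/25)·(12/5)³/6 - (144/25)·(12/5)²/2)/100000 = -1134/9765625 m
Superposition: y = Σ y_i = -43686/48828125 m ≈ -0.000895 m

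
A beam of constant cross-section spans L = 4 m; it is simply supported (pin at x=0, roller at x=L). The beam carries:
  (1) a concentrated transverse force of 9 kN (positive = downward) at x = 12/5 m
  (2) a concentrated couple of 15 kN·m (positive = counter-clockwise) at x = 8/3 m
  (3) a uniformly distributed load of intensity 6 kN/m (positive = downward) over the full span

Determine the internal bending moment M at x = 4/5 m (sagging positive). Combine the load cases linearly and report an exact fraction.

M(4/5) = 339/25 kN·m

Load 1 — point force P=9 kN at a=12/5 m (b=L-a=8/5):
  M_1 = Pbx/L  [x≤a] = 9·(8/5)·(4/5)/4 = 72/25 kN·m
Load 2 — applied couple M₀=15 kN·m at a=8/3 m (b=L-a=4/3):
  M_2 = M₀x/L  [x≤a] = 15·(4/5)/4 = 3 kN·m
Load 3 — uniform load w=6 kN/m over full span:
  M_3 = wx(L-x)/2 = 6·(4/5)·(4-(4/5))/2 = 192/25 kN·m
Superposition: M = Σ M_i = 339/25 kN·m ≈ 13.560000 kN·m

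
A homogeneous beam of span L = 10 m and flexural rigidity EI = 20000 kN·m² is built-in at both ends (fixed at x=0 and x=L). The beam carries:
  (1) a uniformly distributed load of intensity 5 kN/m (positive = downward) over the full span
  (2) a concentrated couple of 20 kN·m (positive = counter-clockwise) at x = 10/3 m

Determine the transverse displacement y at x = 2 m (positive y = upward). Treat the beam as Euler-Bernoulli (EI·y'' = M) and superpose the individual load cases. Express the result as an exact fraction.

Load 1 — uniform load w=5 kN/m over full span:
  y_1 = -wx²(L-x)²/(24EI) = -5·2²·(10-2)²/(24·20000) = -1/375 m
Load 2 — applied couple M₀=20 kN·m at a=10/3 m (b=L-a=20/3):
  y_2 = (R_Ax³/6 - M_Ax²/2)/EI  [x≤a] with R_A=8/3, M_A=0 = ((8/3)·2³/6 - 0·2²/2)/20000 = 1/5625 m
Superposition: y = Σ y_i = -14/5625 m ≈ -0.002489 m

y(2) = -14/5625 m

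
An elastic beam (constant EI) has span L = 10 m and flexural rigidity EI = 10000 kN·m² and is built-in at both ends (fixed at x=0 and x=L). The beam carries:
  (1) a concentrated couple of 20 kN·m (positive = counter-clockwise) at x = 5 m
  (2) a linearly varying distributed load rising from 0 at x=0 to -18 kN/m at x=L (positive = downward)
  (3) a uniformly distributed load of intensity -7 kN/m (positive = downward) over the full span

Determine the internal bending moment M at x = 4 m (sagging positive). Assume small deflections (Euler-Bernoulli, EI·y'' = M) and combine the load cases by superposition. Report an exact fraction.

Load 1 — applied couple M₀=20 kN·m at a=5 m (b=L-a=5):
  M_1 = R_Ax - M_A  [x≤a] with R_A=3, M_A=5 = 3·4 - 5 = 7 kN·m
Load 2 — triangular load w₀=-18 kN/m (0→w₀ over full span):
  M_2 = 3w₀Lx/20 - w₀L²/30 - w₀x³/(6L) = 3·(-18)·10·4/20 - (-18)·10²/30 - (-18)·4³/(6·10) = -144/5 kN·m
Load 3 — uniform load w=-7 kN/m over full span:
  M_3 = wLx/2 - wL²/12 - wx²/2 = (-7)·10·4/2 - (-7)·10²/12 - (-7)·4²/2 = -77/3 kN·m
Superposition: M = Σ M_i = -712/15 kN·m ≈ -47.466667 kN·m

M(4) = -712/15 kN·m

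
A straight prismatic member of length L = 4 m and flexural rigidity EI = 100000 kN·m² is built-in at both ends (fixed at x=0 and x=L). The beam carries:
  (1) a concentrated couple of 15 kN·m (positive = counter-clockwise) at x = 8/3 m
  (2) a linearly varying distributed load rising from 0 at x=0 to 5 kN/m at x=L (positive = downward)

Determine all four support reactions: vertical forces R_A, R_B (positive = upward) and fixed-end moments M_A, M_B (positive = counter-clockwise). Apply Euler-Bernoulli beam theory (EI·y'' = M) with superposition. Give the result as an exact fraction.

R_A = 8 kN, M_A = 23/3 kN·m, R_B = 2 kN, M_B = -4 kN·m

Load 1 — applied couple M₀=15 kN·m at a=8/3 m (b=L-a=4/3):
  R_A = 6M₀ab/L³ = 6·15·(8/3)·(4/3)/4³ = 5 kN
  M_A = M₀b(2a-b)/L² = 15·(4/3)·(2·(8/3)-(4/3))/4² = 5 kN·m
  R_B = -6M₀ab/L³ = -6·15·(8/3)·(4/3)/4³ = -5 kN
  M_B = M₀a(2b-a)/L² = 15·(8/3)·(2·(4/3)-(8/3))/4² = 0 kN·m
Load 2 — triangular load w₀=5 kN/m (0→w₀ over full span):
  R_A = 3w₀L/20 = 3·5·4/20 = 3 kN
  M_A = w₀L²/30 = 5·4²/30 = 8/3 kN·m
  R_B = 7w₀L/20 = 7·5·4/20 = 7 kN
  M_B = -w₀L²/20 = -5·4²/20 = -4 kN·m
Superposition: R_A = 8 kN, M_A = 23/3 kN·m, R_B = 2 kN, M_B = -4 kN·m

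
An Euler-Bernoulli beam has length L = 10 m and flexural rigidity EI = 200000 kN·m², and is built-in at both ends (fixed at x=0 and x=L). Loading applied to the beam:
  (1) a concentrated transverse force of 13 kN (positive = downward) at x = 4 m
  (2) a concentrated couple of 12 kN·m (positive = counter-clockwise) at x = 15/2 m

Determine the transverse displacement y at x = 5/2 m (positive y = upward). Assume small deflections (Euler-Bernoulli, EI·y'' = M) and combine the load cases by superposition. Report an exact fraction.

y(5/2) = -573/2560000 m

Load 1 — point force P=13 kN at a=4 m (b=L-a=6):
  y_1 = -Pb²x²(3aL-(3a+b)x)/(6L³EI)  [x≤a] = -13·6²·(5/2)²·(3·4·10-(3·4+6)·(5/2))/(6·10³·200000) = -117/640000 m
Load 2 — applied couple M₀=12 kN·m at a=15/2 m (b=L-a=5/2):
  y_2 = (R_Ax³/6 - M_Ax²/2)/EI  [x≤a] with R_A=27/20, M_A=15/4 = ((27/20)·(5/2)³/6 - (15/4)·(5/2)²/2)/200000 = -21/512000 m
Superposition: y = Σ y_i = -573/2560000 m ≈ -0.000224 m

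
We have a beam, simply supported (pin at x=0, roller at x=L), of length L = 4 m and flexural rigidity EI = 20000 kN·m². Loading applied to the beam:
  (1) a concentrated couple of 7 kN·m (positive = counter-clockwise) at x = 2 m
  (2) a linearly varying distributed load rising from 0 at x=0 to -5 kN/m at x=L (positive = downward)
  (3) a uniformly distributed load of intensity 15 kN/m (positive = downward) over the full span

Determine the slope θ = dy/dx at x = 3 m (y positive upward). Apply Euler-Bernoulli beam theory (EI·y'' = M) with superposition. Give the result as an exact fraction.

Load 1 — applied couple M₀=7 kN·m at a=2 m (b=L-a=2):
  θ_1 = (M₀x²/(2L)-M₀(x-a)+C₁)/EI  [x>a] with C₁=M₀(3b²-L²)/(6L)=-7/6 = (7·3²/(2·4)-7·(3-2)+(-7/6))/20000 = -7/480000 rad
Load 2 — triangular load w₀=-5 kN/m (0→w₀ over full span):
  θ_2 = -w₀(7L⁴-30L²x²+15x⁴)/(360LEI) = -(-5)·(7·4⁴-30·4²·3²+15·3⁴)/(360·4·20000) = -1313/5760000 rad
Load 3 — uniform load w=15 kN/m over full span:
  θ_3 = -w(L³-6Lx²+4x³)/(24EI) = -15·(4³-6·4·3²+4·3³)/(24·20000) = 11/8000 rad
Superposition: θ = Σ θ_i = 6523/5760000 rad ≈ 0.001132 rad

θ(3) = 6523/5760000 rad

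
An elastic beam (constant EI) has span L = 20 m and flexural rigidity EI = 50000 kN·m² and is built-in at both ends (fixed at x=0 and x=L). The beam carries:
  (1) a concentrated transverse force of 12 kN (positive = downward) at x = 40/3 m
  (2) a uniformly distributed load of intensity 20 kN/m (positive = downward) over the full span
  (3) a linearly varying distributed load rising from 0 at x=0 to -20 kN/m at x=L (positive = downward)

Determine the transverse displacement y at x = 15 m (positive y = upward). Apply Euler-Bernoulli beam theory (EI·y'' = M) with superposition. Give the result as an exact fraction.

y(15) = -4093/86400 m

Load 1 — point force P=12 kN at a=40/3 m (b=L-a=20/3):
  y_1 = -Pa²(L-x)²(3bL-(3b+a)(L-x))/(6L³EI)  [x>a] = -12·(40/3)²·(20-15)²·(3·(20/3)·20-(3·(20/3)+(40/3))·(20-15))/(6·20³·50000) = -7/1350 m
Load 2 — uniform load w=20 kN/m over full span:
  y_2 = -wx²(L-x)²/(24EI) = -20·15²·(20-15)²/(24·50000) = -3/32 m
Load 3 — triangular load w₀=-20 kN/m (0→w₀ over full span):
  y_3 = -w₀x²(L-x)²(x+2L)/(120LEI) = -(-20)·15²·(20-15)²·(15+2·20)/(120·20·50000) = 33/640 m
Superposition: y = Σ y_i = -4093/86400 m ≈ -0.047373 m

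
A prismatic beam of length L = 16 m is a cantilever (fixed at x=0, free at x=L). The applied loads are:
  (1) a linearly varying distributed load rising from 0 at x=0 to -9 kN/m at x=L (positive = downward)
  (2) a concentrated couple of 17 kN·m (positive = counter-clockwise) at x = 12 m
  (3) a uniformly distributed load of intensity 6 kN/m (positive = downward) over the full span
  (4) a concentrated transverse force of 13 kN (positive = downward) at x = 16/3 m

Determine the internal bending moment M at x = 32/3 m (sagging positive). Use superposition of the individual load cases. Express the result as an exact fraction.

Load 1 — triangular load w₀=-9 kN/m (0→w₀ over full span):
  M_1 = w₀Lx/2 - w₀L²/3 - w₀x³/(6L) = (-9)·16·(32/3)/2 - (-9)·16²/3 - (-9)·(32/3)³/(6·16) = 1024/9 kN·m
Load 2 — applied couple M₀=17 kN·m at a=12 m (b=L-a=4):
  M_2 = M₀  [x≤a] = 17 = 17 kN·m
Load 3 — uniform load w=6 kN/m over full span:
  M_3 = -w(L-x)²/2 = -6·(16-(32/3))²/2 = -256/3 kN·m
Load 4 — point force P=13 kN at a=16/3 m (b=L-a=32/3):
  M_4 = 0  [x>a] = 0 kN·m
Superposition: M = Σ M_i = 409/9 kN·m ≈ 45.444444 kN·m

M(32/3) = 409/9 kN·m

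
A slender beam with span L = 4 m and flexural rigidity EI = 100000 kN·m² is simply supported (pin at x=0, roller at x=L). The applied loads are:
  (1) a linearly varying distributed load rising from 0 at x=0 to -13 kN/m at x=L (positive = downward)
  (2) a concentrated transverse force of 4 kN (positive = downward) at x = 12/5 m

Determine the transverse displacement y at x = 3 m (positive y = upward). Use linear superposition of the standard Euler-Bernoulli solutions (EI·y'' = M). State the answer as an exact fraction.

Load 1 — triangular load w₀=-13 kN/m (0→w₀ over full span):
  y_1 = -w₀x(7L⁴-10L²x²+3x⁴)/(360LEI) = -(-13)·3·(7·4⁴-10·4²·3²+3·3⁴)/(360·4·100000) = 1547/9600000 m
Load 2 — point force P=4 kN at a=12/5 m (b=L-a=8/5):
  y_2 = -Pa(L-x)(2Lx-a²-x²)/(6LEI)  [x>a] = -4·(12/5)·(4-3)·(2·4·3-(12/5)²-3²)/(6·4·100000) = -231/6250000 m
Superposition: y = Σ y_i = 149023/1200000000 m ≈ 0.000124 m

y(3) = 149023/1200000000 m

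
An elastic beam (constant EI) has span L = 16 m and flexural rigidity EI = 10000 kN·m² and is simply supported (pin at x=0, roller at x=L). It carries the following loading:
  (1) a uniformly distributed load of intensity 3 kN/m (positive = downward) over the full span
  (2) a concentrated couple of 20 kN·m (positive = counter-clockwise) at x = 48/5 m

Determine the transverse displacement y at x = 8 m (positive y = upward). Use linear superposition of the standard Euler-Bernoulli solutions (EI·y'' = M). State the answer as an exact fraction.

Load 1 — uniform load w=3 kN/m over full span:
  y_1 = -wx(L³-2Lx²+x³)/(24EI) = -3·8·(16³-2·16·8²+8³)/(24·10000) = -32/125 m
Load 2 — applied couple M₀=20 kN·m at a=48/5 m (b=L-a=32/5):
  y_2 = (M₀x³/(6L)+C₁x)/EI  [x≤a] with C₁=M₀(3b²-L²)/(6L)=-416/15 = (20·8³/(6·16)+(-416/15)·8)/10000 = -36/3125 m
Superposition: y = Σ y_i = -836/3125 m ≈ -0.267520 m

y(8) = -836/3125 m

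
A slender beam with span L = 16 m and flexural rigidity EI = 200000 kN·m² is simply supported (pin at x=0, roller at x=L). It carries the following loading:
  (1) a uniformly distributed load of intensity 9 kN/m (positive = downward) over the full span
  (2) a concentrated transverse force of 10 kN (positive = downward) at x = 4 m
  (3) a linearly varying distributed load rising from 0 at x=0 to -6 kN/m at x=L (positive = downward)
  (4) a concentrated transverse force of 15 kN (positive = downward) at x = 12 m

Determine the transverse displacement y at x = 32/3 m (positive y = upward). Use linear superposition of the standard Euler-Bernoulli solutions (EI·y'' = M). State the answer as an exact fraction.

Load 1 — uniform load w=9 kN/m over full span:
  y_1 = -wx(L³-2Lx²+x³)/(24EI) = -9·(32/3)·(16³-2·16·(32/3)²+(32/3)³)/(24·200000) = -2816/84375 m
Load 2 — point force P=10 kN at a=4 m (b=L-a=12):
  y_2 = -Pa(L-x)(2Lx-a²-x²)/(6LEI)  [x>a] = -10·4·(16-(32/3))·(2·16·(32/3)-4²-(32/3)²)/(6·16·200000) = -119/50625 m
Load 3 — triangular load w₀=-6 kN/m (0→w₀ over full span):
  y_3 = -w₀x(7L⁴-10L²x²+3x⁴)/(360LEI) = -(-6)·(32/3)·(7·16⁴-10·16²·(32/3)²+3·(32/3)⁴)/(360·16·200000) = 8704/759375 m
Load 4 — point force P=15 kN at a=12 m (b=L-a=4):
  y_4 = -Pbx(L²-b²-x²)/(6LEI)  [x≤a] = -15·4·(32/3)·(16²-4²-(32/3)²)/(6·16·200000) = -71/16875 m
Superposition: y = Σ y_i = -4324/151875 m ≈ -0.028471 m

y(32/3) = -4324/151875 m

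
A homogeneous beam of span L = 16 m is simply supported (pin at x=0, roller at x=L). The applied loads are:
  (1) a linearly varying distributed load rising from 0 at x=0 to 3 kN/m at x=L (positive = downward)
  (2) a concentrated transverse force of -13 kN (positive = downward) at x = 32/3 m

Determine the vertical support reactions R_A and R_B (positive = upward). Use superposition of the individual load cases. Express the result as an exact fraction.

R_A = 11/3 kN, R_B = 22/3 kN

Load 1 — triangular load w₀=3 kN/m (0→w₀ over full span):
  R_A = w₀L/6 = 3·16/6 = 8 kN
  R_B = w₀L/3 = 3·16/3 = 16 kN
Load 2 — point force P=-13 kN at a=32/3 m (b=L-a=16/3):
  R_A = Pb/L = (-13)·(16/3)/16 = -13/3 kN
  R_B = Pa/L = (-13)·(32/3)/16 = -26/3 kN
Superposition: R_A = 11/3 kN, R_B = 22/3 kN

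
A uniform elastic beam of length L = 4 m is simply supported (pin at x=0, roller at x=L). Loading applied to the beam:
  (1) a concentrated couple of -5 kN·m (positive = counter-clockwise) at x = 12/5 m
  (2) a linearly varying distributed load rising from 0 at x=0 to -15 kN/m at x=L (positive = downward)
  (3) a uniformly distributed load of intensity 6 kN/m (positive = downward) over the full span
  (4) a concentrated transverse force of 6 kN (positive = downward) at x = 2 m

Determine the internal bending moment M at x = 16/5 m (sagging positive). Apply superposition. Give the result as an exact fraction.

Load 1 — applied couple M₀=-5 kN·m at a=12/5 m (b=L-a=8/5):
  M_1 = M₀x/L - M₀  [x>a] = (-5)·(16/5)/4 - (-5) = 1 kN·m
Load 2 — triangular load w₀=-15 kN/m (0→w₀ over full span):
  M_2 = w₀Lx/6 - w₀x³/(6L) = (-15)·4·(16/5)/6 - (-15)·(16/5)³/(6·4) = -288/25 kN·m
Load 3 — uniform load w=6 kN/m over full span:
  M_3 = wx(L-x)/2 = 6·(16/5)·(4-(16/5))/2 = 192/25 kN·m
Load 4 — point force P=6 kN at a=2 m (b=L-a=2):
  M_4 = Pa(L-x)/L  [x>a] = 6·2·(4-(16/5))/4 = 12/5 kN·m
Superposition: M = Σ M_i = -11/25 kN·m ≈ -0.440000 kN·m

M(16/5) = -11/25 kN·m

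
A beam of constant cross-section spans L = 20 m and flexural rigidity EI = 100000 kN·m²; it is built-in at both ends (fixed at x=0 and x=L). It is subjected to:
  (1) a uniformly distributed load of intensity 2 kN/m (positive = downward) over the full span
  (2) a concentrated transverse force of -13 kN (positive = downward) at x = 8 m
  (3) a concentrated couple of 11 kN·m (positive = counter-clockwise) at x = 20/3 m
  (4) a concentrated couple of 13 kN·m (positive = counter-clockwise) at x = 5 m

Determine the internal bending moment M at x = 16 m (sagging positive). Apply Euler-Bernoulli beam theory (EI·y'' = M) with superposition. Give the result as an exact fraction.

Load 1 — uniform load w=2 kN/m over full span:
  M_1 = wLx/2 - wL²/12 - wx²/2 = 2·20·16/2 - 2·20²/12 - 2·16²/2 = -8/3 kN·m
Load 2 — point force P=-13 kN at a=8 m (b=L-a=12):
  M_2 = Pa²(a+3b)(L-x)/L³ - Pa²b/L²  [x>a] = (-13)·8²·(8+3·12)·(20-16)/20³ - (-13)·8²·12/20² = 832/125 kN·m
Load 3 — applied couple M₀=11 kN·m at a=20/3 m (b=L-a=40/3):
  M_3 = R_Ax - M_A - M₀  [x>a] with R_A=11/15, M_A=0 = (11/15)·16 - 0 - 11 = 11/15 kN·m
Load 4 — applied couple M₀=13 kN·m at a=5 m (b=L-a=15):
  M_4 = R_Ax - M_A - M₀  [x>a] with R_A=117/160, M_A=-39/16 = (117/160)·16 - (-39/16) - 13 = 91/80 kN·m
Superposition: M = Σ M_i = 35161/6000 kN·m ≈ 5.860167 kN·m

M(16) = 35161/6000 kN·m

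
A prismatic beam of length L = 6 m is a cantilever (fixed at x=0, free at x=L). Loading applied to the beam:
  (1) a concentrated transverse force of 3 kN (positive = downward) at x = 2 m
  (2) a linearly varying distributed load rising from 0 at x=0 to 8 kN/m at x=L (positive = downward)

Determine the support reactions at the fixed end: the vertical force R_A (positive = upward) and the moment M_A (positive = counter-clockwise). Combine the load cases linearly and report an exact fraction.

Load 1 — point force P=3 kN at a=2 m (b=L-a=4):
  R_A = P = 3 kN
  M_A = Pa = 3·2 = 6 kN·m
Load 2 — triangular load w₀=8 kN/m (0→w₀ over full span):
  R_A = w₀L/2 = 8·6/2 = 24 kN
  M_A = w₀L²/3 = 8·6²/3 = 96 kN·m
Superposition: R_A = 27 kN, M_A = 102 kN·m

R_A = 27 kN, M_A = 102 kN·m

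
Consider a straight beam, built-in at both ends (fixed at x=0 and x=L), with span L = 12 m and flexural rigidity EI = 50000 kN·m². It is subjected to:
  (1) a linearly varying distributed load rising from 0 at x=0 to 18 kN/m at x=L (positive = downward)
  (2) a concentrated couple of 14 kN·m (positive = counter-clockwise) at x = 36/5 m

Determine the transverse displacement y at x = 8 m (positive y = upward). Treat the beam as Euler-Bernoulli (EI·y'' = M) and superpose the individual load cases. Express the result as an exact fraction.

y(8) = -647/78125 m

Load 1 — triangular load w₀=18 kN/m (0→w₀ over full span):
  y_1 = -w₀x²(L-x)²(x+2L)/(120LEI) = -18·8²·(12-8)²·(8+2·12)/(120·12·50000) = -128/15625 m
Load 2 — applied couple M₀=14 kN·m at a=36/5 m (b=L-a=24/5):
  y_2 = (R_Ax³/6 - M_Ax²/2 - M₀(x-a)²/2)/EI  [x>a] with R_A=42/25, M_A=112/25 = ((42/25)·8³/6 - (112/25)·8²/2 - 14·(8-(36/5))²/2)/50000 = -7/78125 m
Superposition: y = Σ y_i = -647/78125 m ≈ -0.008282 m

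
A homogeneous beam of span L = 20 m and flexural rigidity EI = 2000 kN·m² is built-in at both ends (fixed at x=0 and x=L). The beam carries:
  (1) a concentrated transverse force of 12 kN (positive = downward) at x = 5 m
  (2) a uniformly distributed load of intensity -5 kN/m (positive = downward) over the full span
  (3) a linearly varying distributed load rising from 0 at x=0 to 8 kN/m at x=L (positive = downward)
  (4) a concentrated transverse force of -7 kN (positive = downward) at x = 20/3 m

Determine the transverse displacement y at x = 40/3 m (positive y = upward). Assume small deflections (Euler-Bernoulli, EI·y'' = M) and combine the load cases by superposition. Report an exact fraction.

y(40/3) = 1967/17496 m

Load 1 — point force P=12 kN at a=5 m (b=L-a=15):
  y_1 = -Pa²(L-x)²(3bL-(3b+a)(L-x))/(6L³EI)  [x>a] = -12·5²·(20-(40/3))²·(3·15·20-(3·15+5)·(20-(40/3)))/(6·20³·2000) = -17/216 m
Load 2 — uniform load w=-5 kN/m over full span:
  y_2 = -wx²(L-x)²/(24EI) = -(-5)·(40/3)²·(20-(40/3))²/(24·2000) = 200/243 m
Load 3 — triangular load w₀=8 kN/m (0→w₀ over full span):
  y_3 = -w₀x²(L-x)²(x+2L)/(120LEI) = -8·(40/3)²·(20-(40/3))²·((40/3)+2·20)/(120·20·2000) = -512/729 m
Load 4 — point force P=-7 kN at a=20/3 m (b=L-a=40/3):
  y_4 = -Pa²(L-x)²(3bL-(3b+a)(L-x))/(6L³EI)  [x>a] = -(-7)·(20/3)²·(20-(40/3))²·(3·(40/3)·20-(3·(40/3)+(20/3))·(20-(40/3)))/(6·20³·2000) = 154/2187 m
Superposition: y = Σ y_i = 1967/17496 m ≈ 0.112426 m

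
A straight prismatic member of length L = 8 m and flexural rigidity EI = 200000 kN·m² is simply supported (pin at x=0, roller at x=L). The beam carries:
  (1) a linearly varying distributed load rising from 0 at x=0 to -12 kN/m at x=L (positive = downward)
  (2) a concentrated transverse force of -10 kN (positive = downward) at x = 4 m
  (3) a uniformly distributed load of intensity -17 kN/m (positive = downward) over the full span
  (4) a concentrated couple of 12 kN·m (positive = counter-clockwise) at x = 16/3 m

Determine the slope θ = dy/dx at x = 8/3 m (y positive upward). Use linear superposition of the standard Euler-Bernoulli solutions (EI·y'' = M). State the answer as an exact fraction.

θ(8/3) = 1447/1125000 rad

Load 1 — triangular load w₀=-12 kN/m (0→w₀ over full span):
  θ_1 = -w₀(7L⁴-30L²x²+15x⁴)/(360LEI) = -(-12)·(7·8⁴-30·8²·(8/3)²+15·(8/3)⁴)/(360·8·200000) = 416/1265625 rad
Load 2 — point force P=-10 kN at a=4 m (b=L-a=4):
  θ_2 = -Pb(L²-b²-3x²)/(6LEI)  [x≤a] = -(-10)·4·(8²-4²-3·(8/3)²)/(6·8·200000) = 1/9000 rad
Load 3 — uniform load w=-17 kN/m over full span:
  θ_3 = -w(L³-6Lx²+4x³)/(24EI) = -(-17)·(8³-6·8·(8/3)²+4·(8/3)³)/(24·200000) = 221/253125 rad
Load 4 — applied couple M₀=12 kN·m at a=16/3 m (b=L-a=8/3):
  θ_4 = (M₀x²/(2L)+C₁)/EI  [x≤a] with C₁=M₀(3b²-L²)/(6L)=-32/3 = (12·(8/3)²/(2·8)+(-32/3))/200000 = -1/37500 rad
Superposition: θ = Σ θ_i = 1447/1125000 rad ≈ 0.001286 rad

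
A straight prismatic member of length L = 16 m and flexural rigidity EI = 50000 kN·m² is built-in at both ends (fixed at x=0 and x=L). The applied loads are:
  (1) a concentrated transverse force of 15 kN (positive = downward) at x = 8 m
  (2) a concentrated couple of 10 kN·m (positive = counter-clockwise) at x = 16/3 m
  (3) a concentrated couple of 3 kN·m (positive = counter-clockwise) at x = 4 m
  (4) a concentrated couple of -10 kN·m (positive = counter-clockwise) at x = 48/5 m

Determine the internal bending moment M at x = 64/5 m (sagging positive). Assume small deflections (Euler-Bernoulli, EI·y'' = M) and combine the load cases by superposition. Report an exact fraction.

Load 1 — point force P=15 kN at a=8 m (b=L-a=8):
  M_1 = Pa²(a+3b)(L-x)/L³ - Pa²b/L²  [x>a] = 15·8²·(8+3·8)·(16-(64/5))/16³ - 15·8²·8/16² = -6 kN·m
Load 2 — applied couple M₀=10 kN·m at a=16/3 m (b=L-a=32/3):
  M_2 = R_Ax - M_A - M₀  [x>a] with R_A=5/6, M_A=0 = (5/6)·(64/5) - 0 - 10 = 2/3 kN·m
Load 3 — applied couple M₀=3 kN·m at a=4 m (b=L-a=12):
  M_3 = R_Ax - M_A - M₀  [x>a] with R_A=27/128, M_A=-9/16 = (27/128)·(64/5) - (-9/16) - 3 = 21/80 kN·m
Load 4 — applied couple M₀=-10 kN·m at a=48/5 m (b=L-a=32/5):
  M_4 = R_Ax - M_A - M₀  [x>a] with R_A=-9/10, M_A=-16/5 = (-9/10)·(64/5) - (-16/5) - (-10) = 42/25 kN·m
Superposition: M = Σ M_i = -4069/1200 kN·m ≈ -3.390833 kN·m

M(64/5) = -4069/1200 kN·m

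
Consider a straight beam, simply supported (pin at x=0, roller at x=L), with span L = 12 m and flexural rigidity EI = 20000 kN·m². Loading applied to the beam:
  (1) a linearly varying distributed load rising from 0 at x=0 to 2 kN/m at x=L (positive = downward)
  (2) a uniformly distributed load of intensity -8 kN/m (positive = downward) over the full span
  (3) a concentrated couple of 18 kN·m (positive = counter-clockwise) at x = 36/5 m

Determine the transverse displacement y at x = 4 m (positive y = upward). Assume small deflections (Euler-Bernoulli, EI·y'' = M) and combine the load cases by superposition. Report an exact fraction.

y(4) = 11186/140625 m

Load 1 — triangular load w₀=2 kN/m (0→w₀ over full span):
  y_1 = -w₀x(7L⁴-10L²x²+3x⁴)/(360LEI) = -2·4·(7·12⁴-10·12²·4²+3·4⁴)/(360·12·20000) = -64/5625 m
Load 2 — uniform load w=-8 kN/m over full span:
  y_2 = -wx(L³-2Lx²+x³)/(24EI) = -(-8)·4·(12³-2·12·4²+4³)/(24·20000) = 176/1875 m
Load 3 — applied couple M₀=18 kN·m at a=36/5 m (b=L-a=24/5):
  y_3 = (M₀x³/(6L)+C₁x)/EI  [x≤a] with C₁=M₀(3b²-L²)/(6L)=-468/25 = (18·4³/(6·12)+(-468/25)·4)/20000 = -46/15625 m
Superposition: y = Σ y_i = 11186/140625 m ≈ 0.079545 m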